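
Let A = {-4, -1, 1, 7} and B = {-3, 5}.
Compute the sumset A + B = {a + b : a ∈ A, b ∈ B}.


A + B = {a + b : a ∈ A, b ∈ B}.
Enumerate all |A|·|B| = 4·2 = 8 pairs (a, b) and collect distinct sums.
a = -4: -4+-3=-7, -4+5=1
a = -1: -1+-3=-4, -1+5=4
a = 1: 1+-3=-2, 1+5=6
a = 7: 7+-3=4, 7+5=12
Collecting distinct sums: A + B = {-7, -4, -2, 1, 4, 6, 12}
|A + B| = 7

A + B = {-7, -4, -2, 1, 4, 6, 12}


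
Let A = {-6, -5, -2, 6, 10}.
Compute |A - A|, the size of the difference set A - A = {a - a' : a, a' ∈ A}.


A - A = {a - a' : a, a' ∈ A}; |A| = 5.
Bounds: 2|A|-1 ≤ |A - A| ≤ |A|² - |A| + 1, i.e. 9 ≤ |A - A| ≤ 21.
Note: 0 ∈ A - A always (from a - a). The set is symmetric: if d ∈ A - A then -d ∈ A - A.
Enumerate nonzero differences d = a - a' with a > a' (then include -d):
Positive differences: {1, 3, 4, 8, 11, 12, 15, 16}
Full difference set: {0} ∪ (positive diffs) ∪ (negative diffs).
|A - A| = 1 + 2·8 = 17 (matches direct enumeration: 17).

|A - A| = 17


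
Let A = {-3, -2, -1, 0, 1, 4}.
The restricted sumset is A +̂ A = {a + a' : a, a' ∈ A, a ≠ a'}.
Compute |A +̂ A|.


Restricted sumset: A +̂ A = {a + a' : a ∈ A, a' ∈ A, a ≠ a'}.
Equivalently, take A + A and drop any sum 2a that is achievable ONLY as a + a for a ∈ A (i.e. sums representable only with equal summands).
Enumerate pairs (a, a') with a < a' (symmetric, so each unordered pair gives one sum; this covers all a ≠ a'):
  -3 + -2 = -5
  -3 + -1 = -4
  -3 + 0 = -3
  -3 + 1 = -2
  -3 + 4 = 1
  -2 + -1 = -3
  -2 + 0 = -2
  -2 + 1 = -1
  -2 + 4 = 2
  -1 + 0 = -1
  -1 + 1 = 0
  -1 + 4 = 3
  0 + 1 = 1
  0 + 4 = 4
  1 + 4 = 5
Collected distinct sums: {-5, -4, -3, -2, -1, 0, 1, 2, 3, 4, 5}
|A +̂ A| = 11
(Reference bound: |A +̂ A| ≥ 2|A| - 3 for |A| ≥ 2, with |A| = 6 giving ≥ 9.)

|A +̂ A| = 11


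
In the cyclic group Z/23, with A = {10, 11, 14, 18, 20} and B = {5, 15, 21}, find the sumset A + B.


Work in Z/23Z: reduce every sum a + b modulo 23.
Enumerate all 15 pairs:
a = 10: 10+5=15, 10+15=2, 10+21=8
a = 11: 11+5=16, 11+15=3, 11+21=9
a = 14: 14+5=19, 14+15=6, 14+21=12
a = 18: 18+5=0, 18+15=10, 18+21=16
a = 20: 20+5=2, 20+15=12, 20+21=18
Distinct residues collected: {0, 2, 3, 6, 8, 9, 10, 12, 15, 16, 18, 19}
|A + B| = 12 (out of 23 total residues).

A + B = {0, 2, 3, 6, 8, 9, 10, 12, 15, 16, 18, 19}


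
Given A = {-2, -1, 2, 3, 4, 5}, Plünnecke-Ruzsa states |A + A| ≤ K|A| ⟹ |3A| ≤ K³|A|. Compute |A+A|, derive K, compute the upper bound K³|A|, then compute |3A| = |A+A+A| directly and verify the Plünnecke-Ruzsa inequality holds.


|A| = 6.
Step 1: Compute A + A by enumerating all 36 pairs.
A + A = {-4, -3, -2, 0, 1, 2, 3, 4, 5, 6, 7, 8, 9, 10}, so |A + A| = 14.
Step 2: Doubling constant K = |A + A|/|A| = 14/6 = 14/6 ≈ 2.3333.
Step 3: Plünnecke-Ruzsa gives |3A| ≤ K³·|A| = (2.3333)³ · 6 ≈ 76.2222.
Step 4: Compute 3A = A + A + A directly by enumerating all triples (a,b,c) ∈ A³; |3A| = 22.
Step 5: Check 22 ≤ 76.2222? Yes ✓.

K = 14/6, Plünnecke-Ruzsa bound K³|A| ≈ 76.2222, |3A| = 22, inequality holds.


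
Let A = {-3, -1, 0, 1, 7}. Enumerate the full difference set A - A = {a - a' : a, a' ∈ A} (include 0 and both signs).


A - A = {a - a' : a, a' ∈ A}.
Compute a - a' for each ordered pair (a, a'):
a = -3: -3--3=0, -3--1=-2, -3-0=-3, -3-1=-4, -3-7=-10
a = -1: -1--3=2, -1--1=0, -1-0=-1, -1-1=-2, -1-7=-8
a = 0: 0--3=3, 0--1=1, 0-0=0, 0-1=-1, 0-7=-7
a = 1: 1--3=4, 1--1=2, 1-0=1, 1-1=0, 1-7=-6
a = 7: 7--3=10, 7--1=8, 7-0=7, 7-1=6, 7-7=0
Collecting distinct values (and noting 0 appears from a-a):
A - A = {-10, -8, -7, -6, -4, -3, -2, -1, 0, 1, 2, 3, 4, 6, 7, 8, 10}
|A - A| = 17

A - A = {-10, -8, -7, -6, -4, -3, -2, -1, 0, 1, 2, 3, 4, 6, 7, 8, 10}


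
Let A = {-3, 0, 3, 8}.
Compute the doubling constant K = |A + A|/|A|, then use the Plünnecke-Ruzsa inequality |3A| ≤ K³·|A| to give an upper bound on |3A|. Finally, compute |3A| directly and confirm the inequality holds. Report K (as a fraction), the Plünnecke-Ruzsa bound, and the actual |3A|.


|A| = 4.
Step 1: Compute A + A by enumerating all 16 pairs.
A + A = {-6, -3, 0, 3, 5, 6, 8, 11, 16}, so |A + A| = 9.
Step 2: Doubling constant K = |A + A|/|A| = 9/4 = 9/4 ≈ 2.2500.
Step 3: Plünnecke-Ruzsa gives |3A| ≤ K³·|A| = (2.2500)³ · 4 ≈ 45.5625.
Step 4: Compute 3A = A + A + A directly by enumerating all triples (a,b,c) ∈ A³; |3A| = 16.
Step 5: Check 16 ≤ 45.5625? Yes ✓.

K = 9/4, Plünnecke-Ruzsa bound K³|A| ≈ 45.5625, |3A| = 16, inequality holds.


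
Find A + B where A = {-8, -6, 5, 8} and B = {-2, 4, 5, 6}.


A + B = {a + b : a ∈ A, b ∈ B}.
Enumerate all |A|·|B| = 4·4 = 16 pairs (a, b) and collect distinct sums.
a = -8: -8+-2=-10, -8+4=-4, -8+5=-3, -8+6=-2
a = -6: -6+-2=-8, -6+4=-2, -6+5=-1, -6+6=0
a = 5: 5+-2=3, 5+4=9, 5+5=10, 5+6=11
a = 8: 8+-2=6, 8+4=12, 8+5=13, 8+6=14
Collecting distinct sums: A + B = {-10, -8, -4, -3, -2, -1, 0, 3, 6, 9, 10, 11, 12, 13, 14}
|A + B| = 15

A + B = {-10, -8, -4, -3, -2, -1, 0, 3, 6, 9, 10, 11, 12, 13, 14}


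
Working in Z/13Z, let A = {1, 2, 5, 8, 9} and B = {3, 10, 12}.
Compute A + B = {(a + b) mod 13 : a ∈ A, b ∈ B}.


Work in Z/13Z: reduce every sum a + b modulo 13.
Enumerate all 15 pairs:
a = 1: 1+3=4, 1+10=11, 1+12=0
a = 2: 2+3=5, 2+10=12, 2+12=1
a = 5: 5+3=8, 5+10=2, 5+12=4
a = 8: 8+3=11, 8+10=5, 8+12=7
a = 9: 9+3=12, 9+10=6, 9+12=8
Distinct residues collected: {0, 1, 2, 4, 5, 6, 7, 8, 11, 12}
|A + B| = 10 (out of 13 total residues).

A + B = {0, 1, 2, 4, 5, 6, 7, 8, 11, 12}


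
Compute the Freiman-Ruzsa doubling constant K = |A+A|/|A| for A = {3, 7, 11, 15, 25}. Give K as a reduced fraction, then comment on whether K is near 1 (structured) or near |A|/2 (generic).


|A| = 5.
Compute A + A by enumerating all 25 pairs.
A + A = {6, 10, 14, 18, 22, 26, 28, 30, 32, 36, 40, 50}, so |A + A| = 12.
K = |A + A| / |A| = 12/5 (already in lowest terms) ≈ 2.4000.
Reference: AP of size 5 gives K = 9/5 ≈ 1.8000; a fully generic set of size 5 gives K ≈ 3.0000.

|A| = 5, |A + A| = 12, K = 12/5.


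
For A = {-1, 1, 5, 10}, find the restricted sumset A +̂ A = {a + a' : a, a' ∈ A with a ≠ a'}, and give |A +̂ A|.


Restricted sumset: A +̂ A = {a + a' : a ∈ A, a' ∈ A, a ≠ a'}.
Equivalently, take A + A and drop any sum 2a that is achievable ONLY as a + a for a ∈ A (i.e. sums representable only with equal summands).
Enumerate pairs (a, a') with a < a' (symmetric, so each unordered pair gives one sum; this covers all a ≠ a'):
  -1 + 1 = 0
  -1 + 5 = 4
  -1 + 10 = 9
  1 + 5 = 6
  1 + 10 = 11
  5 + 10 = 15
Collected distinct sums: {0, 4, 6, 9, 11, 15}
|A +̂ A| = 6
(Reference bound: |A +̂ A| ≥ 2|A| - 3 for |A| ≥ 2, with |A| = 4 giving ≥ 5.)

|A +̂ A| = 6


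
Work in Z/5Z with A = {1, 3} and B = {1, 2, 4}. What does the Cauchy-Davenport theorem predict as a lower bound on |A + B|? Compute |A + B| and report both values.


Cauchy-Davenport: |A + B| ≥ min(p, |A| + |B| - 1) for A, B nonempty in Z/pZ.
|A| = 2, |B| = 3, p = 5.
CD lower bound = min(5, 2 + 3 - 1) = min(5, 4) = 4.
Compute A + B mod 5 directly:
a = 1: 1+1=2, 1+2=3, 1+4=0
a = 3: 3+1=4, 3+2=0, 3+4=2
A + B = {0, 2, 3, 4}, so |A + B| = 4.
Verify: 4 ≥ 4? Yes ✓.

CD lower bound = 4, actual |A + B| = 4.


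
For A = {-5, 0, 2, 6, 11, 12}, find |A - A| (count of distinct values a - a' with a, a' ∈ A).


A - A = {a - a' : a, a' ∈ A}; |A| = 6.
Bounds: 2|A|-1 ≤ |A - A| ≤ |A|² - |A| + 1, i.e. 11 ≤ |A - A| ≤ 31.
Note: 0 ∈ A - A always (from a - a). The set is symmetric: if d ∈ A - A then -d ∈ A - A.
Enumerate nonzero differences d = a - a' with a > a' (then include -d):
Positive differences: {1, 2, 4, 5, 6, 7, 9, 10, 11, 12, 16, 17}
Full difference set: {0} ∪ (positive diffs) ∪ (negative diffs).
|A - A| = 1 + 2·12 = 25 (matches direct enumeration: 25).

|A - A| = 25


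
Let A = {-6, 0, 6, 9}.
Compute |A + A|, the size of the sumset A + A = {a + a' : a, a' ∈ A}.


A + A = {a + a' : a, a' ∈ A}; |A| = 4.
General bounds: 2|A| - 1 ≤ |A + A| ≤ |A|(|A|+1)/2, i.e. 7 ≤ |A + A| ≤ 10.
Lower bound 2|A|-1 is attained iff A is an arithmetic progression.
Enumerate sums a + a' for a ≤ a' (symmetric, so this suffices):
a = -6: -6+-6=-12, -6+0=-6, -6+6=0, -6+9=3
a = 0: 0+0=0, 0+6=6, 0+9=9
a = 6: 6+6=12, 6+9=15
a = 9: 9+9=18
Distinct sums: {-12, -6, 0, 3, 6, 9, 12, 15, 18}
|A + A| = 9

|A + A| = 9


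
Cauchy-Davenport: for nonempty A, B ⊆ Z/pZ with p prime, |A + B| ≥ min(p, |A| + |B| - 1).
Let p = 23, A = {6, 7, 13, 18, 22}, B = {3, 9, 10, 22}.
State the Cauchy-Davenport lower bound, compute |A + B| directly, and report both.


Cauchy-Davenport: |A + B| ≥ min(p, |A| + |B| - 1) for A, B nonempty in Z/pZ.
|A| = 5, |B| = 4, p = 23.
CD lower bound = min(23, 5 + 4 - 1) = min(23, 8) = 8.
Compute A + B mod 23 directly:
a = 6: 6+3=9, 6+9=15, 6+10=16, 6+22=5
a = 7: 7+3=10, 7+9=16, 7+10=17, 7+22=6
a = 13: 13+3=16, 13+9=22, 13+10=0, 13+22=12
a = 18: 18+3=21, 18+9=4, 18+10=5, 18+22=17
a = 22: 22+3=2, 22+9=8, 22+10=9, 22+22=21
A + B = {0, 2, 4, 5, 6, 8, 9, 10, 12, 15, 16, 17, 21, 22}, so |A + B| = 14.
Verify: 14 ≥ 8? Yes ✓.

CD lower bound = 8, actual |A + B| = 14.


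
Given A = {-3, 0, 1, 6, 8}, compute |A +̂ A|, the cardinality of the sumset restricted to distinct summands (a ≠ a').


Restricted sumset: A +̂ A = {a + a' : a ∈ A, a' ∈ A, a ≠ a'}.
Equivalently, take A + A and drop any sum 2a that is achievable ONLY as a + a for a ∈ A (i.e. sums representable only with equal summands).
Enumerate pairs (a, a') with a < a' (symmetric, so each unordered pair gives one sum; this covers all a ≠ a'):
  -3 + 0 = -3
  -3 + 1 = -2
  -3 + 6 = 3
  -3 + 8 = 5
  0 + 1 = 1
  0 + 6 = 6
  0 + 8 = 8
  1 + 6 = 7
  1 + 8 = 9
  6 + 8 = 14
Collected distinct sums: {-3, -2, 1, 3, 5, 6, 7, 8, 9, 14}
|A +̂ A| = 10
(Reference bound: |A +̂ A| ≥ 2|A| - 3 for |A| ≥ 2, with |A| = 5 giving ≥ 7.)

|A +̂ A| = 10


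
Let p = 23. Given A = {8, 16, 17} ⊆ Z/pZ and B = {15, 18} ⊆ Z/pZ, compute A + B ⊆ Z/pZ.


Work in Z/23Z: reduce every sum a + b modulo 23.
Enumerate all 6 pairs:
a = 8: 8+15=0, 8+18=3
a = 16: 16+15=8, 16+18=11
a = 17: 17+15=9, 17+18=12
Distinct residues collected: {0, 3, 8, 9, 11, 12}
|A + B| = 6 (out of 23 total residues).

A + B = {0, 3, 8, 9, 11, 12}


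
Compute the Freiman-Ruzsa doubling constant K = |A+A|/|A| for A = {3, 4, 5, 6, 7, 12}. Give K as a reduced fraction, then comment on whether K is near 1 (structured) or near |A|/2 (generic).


|A| = 6.
Compute A + A by enumerating all 36 pairs.
A + A = {6, 7, 8, 9, 10, 11, 12, 13, 14, 15, 16, 17, 18, 19, 24}, so |A + A| = 15.
K = |A + A| / |A| = 15/6 = 5/2 ≈ 2.5000.
Reference: AP of size 6 gives K = 11/6 ≈ 1.8333; a fully generic set of size 6 gives K ≈ 3.5000.

|A| = 6, |A + A| = 15, K = 15/6 = 5/2.


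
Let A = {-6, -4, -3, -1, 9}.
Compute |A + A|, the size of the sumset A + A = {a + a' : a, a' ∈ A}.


A + A = {a + a' : a, a' ∈ A}; |A| = 5.
General bounds: 2|A| - 1 ≤ |A + A| ≤ |A|(|A|+1)/2, i.e. 9 ≤ |A + A| ≤ 15.
Lower bound 2|A|-1 is attained iff A is an arithmetic progression.
Enumerate sums a + a' for a ≤ a' (symmetric, so this suffices):
a = -6: -6+-6=-12, -6+-4=-10, -6+-3=-9, -6+-1=-7, -6+9=3
a = -4: -4+-4=-8, -4+-3=-7, -4+-1=-5, -4+9=5
a = -3: -3+-3=-6, -3+-1=-4, -3+9=6
a = -1: -1+-1=-2, -1+9=8
a = 9: 9+9=18
Distinct sums: {-12, -10, -9, -8, -7, -6, -5, -4, -2, 3, 5, 6, 8, 18}
|A + A| = 14

|A + A| = 14


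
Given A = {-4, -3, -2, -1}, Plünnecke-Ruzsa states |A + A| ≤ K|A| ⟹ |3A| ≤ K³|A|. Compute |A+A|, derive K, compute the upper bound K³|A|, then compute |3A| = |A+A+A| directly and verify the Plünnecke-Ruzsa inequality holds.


|A| = 4.
Step 1: Compute A + A by enumerating all 16 pairs.
A + A = {-8, -7, -6, -5, -4, -3, -2}, so |A + A| = 7.
Step 2: Doubling constant K = |A + A|/|A| = 7/4 = 7/4 ≈ 1.7500.
Step 3: Plünnecke-Ruzsa gives |3A| ≤ K³·|A| = (1.7500)³ · 4 ≈ 21.4375.
Step 4: Compute 3A = A + A + A directly by enumerating all triples (a,b,c) ∈ A³; |3A| = 10.
Step 5: Check 10 ≤ 21.4375? Yes ✓.

K = 7/4, Plünnecke-Ruzsa bound K³|A| ≈ 21.4375, |3A| = 10, inequality holds.


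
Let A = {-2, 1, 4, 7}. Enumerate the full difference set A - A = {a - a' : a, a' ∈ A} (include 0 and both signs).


A - A = {a - a' : a, a' ∈ A}.
Compute a - a' for each ordered pair (a, a'):
a = -2: -2--2=0, -2-1=-3, -2-4=-6, -2-7=-9
a = 1: 1--2=3, 1-1=0, 1-4=-3, 1-7=-6
a = 4: 4--2=6, 4-1=3, 4-4=0, 4-7=-3
a = 7: 7--2=9, 7-1=6, 7-4=3, 7-7=0
Collecting distinct values (and noting 0 appears from a-a):
A - A = {-9, -6, -3, 0, 3, 6, 9}
|A - A| = 7

A - A = {-9, -6, -3, 0, 3, 6, 9}


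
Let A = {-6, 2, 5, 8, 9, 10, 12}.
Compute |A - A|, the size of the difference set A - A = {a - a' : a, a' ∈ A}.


A - A = {a - a' : a, a' ∈ A}; |A| = 7.
Bounds: 2|A|-1 ≤ |A - A| ≤ |A|² - |A| + 1, i.e. 13 ≤ |A - A| ≤ 43.
Note: 0 ∈ A - A always (from a - a). The set is symmetric: if d ∈ A - A then -d ∈ A - A.
Enumerate nonzero differences d = a - a' with a > a' (then include -d):
Positive differences: {1, 2, 3, 4, 5, 6, 7, 8, 10, 11, 14, 15, 16, 18}
Full difference set: {0} ∪ (positive diffs) ∪ (negative diffs).
|A - A| = 1 + 2·14 = 29 (matches direct enumeration: 29).

|A - A| = 29


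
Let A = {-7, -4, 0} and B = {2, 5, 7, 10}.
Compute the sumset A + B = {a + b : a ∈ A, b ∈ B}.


A + B = {a + b : a ∈ A, b ∈ B}.
Enumerate all |A|·|B| = 3·4 = 12 pairs (a, b) and collect distinct sums.
a = -7: -7+2=-5, -7+5=-2, -7+7=0, -7+10=3
a = -4: -4+2=-2, -4+5=1, -4+7=3, -4+10=6
a = 0: 0+2=2, 0+5=5, 0+7=7, 0+10=10
Collecting distinct sums: A + B = {-5, -2, 0, 1, 2, 3, 5, 6, 7, 10}
|A + B| = 10

A + B = {-5, -2, 0, 1, 2, 3, 5, 6, 7, 10}


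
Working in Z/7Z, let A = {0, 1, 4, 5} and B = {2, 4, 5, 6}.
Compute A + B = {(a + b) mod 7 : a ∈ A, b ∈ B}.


Work in Z/7Z: reduce every sum a + b modulo 7.
Enumerate all 16 pairs:
a = 0: 0+2=2, 0+4=4, 0+5=5, 0+6=6
a = 1: 1+2=3, 1+4=5, 1+5=6, 1+6=0
a = 4: 4+2=6, 4+4=1, 4+5=2, 4+6=3
a = 5: 5+2=0, 5+4=2, 5+5=3, 5+6=4
Distinct residues collected: {0, 1, 2, 3, 4, 5, 6}
|A + B| = 7 (out of 7 total residues).

A + B = {0, 1, 2, 3, 4, 5, 6}


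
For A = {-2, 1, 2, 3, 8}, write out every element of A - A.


A - A = {a - a' : a, a' ∈ A}.
Compute a - a' for each ordered pair (a, a'):
a = -2: -2--2=0, -2-1=-3, -2-2=-4, -2-3=-5, -2-8=-10
a = 1: 1--2=3, 1-1=0, 1-2=-1, 1-3=-2, 1-8=-7
a = 2: 2--2=4, 2-1=1, 2-2=0, 2-3=-1, 2-8=-6
a = 3: 3--2=5, 3-1=2, 3-2=1, 3-3=0, 3-8=-5
a = 8: 8--2=10, 8-1=7, 8-2=6, 8-3=5, 8-8=0
Collecting distinct values (and noting 0 appears from a-a):
A - A = {-10, -7, -6, -5, -4, -3, -2, -1, 0, 1, 2, 3, 4, 5, 6, 7, 10}
|A - A| = 17

A - A = {-10, -7, -6, -5, -4, -3, -2, -1, 0, 1, 2, 3, 4, 5, 6, 7, 10}


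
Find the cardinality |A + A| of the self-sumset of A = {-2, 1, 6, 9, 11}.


A + A = {a + a' : a, a' ∈ A}; |A| = 5.
General bounds: 2|A| - 1 ≤ |A + A| ≤ |A|(|A|+1)/2, i.e. 9 ≤ |A + A| ≤ 15.
Lower bound 2|A|-1 is attained iff A is an arithmetic progression.
Enumerate sums a + a' for a ≤ a' (symmetric, so this suffices):
a = -2: -2+-2=-4, -2+1=-1, -2+6=4, -2+9=7, -2+11=9
a = 1: 1+1=2, 1+6=7, 1+9=10, 1+11=12
a = 6: 6+6=12, 6+9=15, 6+11=17
a = 9: 9+9=18, 9+11=20
a = 11: 11+11=22
Distinct sums: {-4, -1, 2, 4, 7, 9, 10, 12, 15, 17, 18, 20, 22}
|A + A| = 13

|A + A| = 13


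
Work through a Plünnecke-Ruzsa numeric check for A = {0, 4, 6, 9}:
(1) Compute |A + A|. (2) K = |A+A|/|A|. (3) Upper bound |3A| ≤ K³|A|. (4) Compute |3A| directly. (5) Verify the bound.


|A| = 4.
Step 1: Compute A + A by enumerating all 16 pairs.
A + A = {0, 4, 6, 8, 9, 10, 12, 13, 15, 18}, so |A + A| = 10.
Step 2: Doubling constant K = |A + A|/|A| = 10/4 = 10/4 ≈ 2.5000.
Step 3: Plünnecke-Ruzsa gives |3A| ≤ K³·|A| = (2.5000)³ · 4 ≈ 62.5000.
Step 4: Compute 3A = A + A + A directly by enumerating all triples (a,b,c) ∈ A³; |3A| = 18.
Step 5: Check 18 ≤ 62.5000? Yes ✓.

K = 10/4, Plünnecke-Ruzsa bound K³|A| ≈ 62.5000, |3A| = 18, inequality holds.


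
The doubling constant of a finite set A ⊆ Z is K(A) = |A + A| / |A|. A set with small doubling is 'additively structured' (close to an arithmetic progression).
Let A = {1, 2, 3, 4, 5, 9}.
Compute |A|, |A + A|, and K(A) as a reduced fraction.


|A| = 6.
Compute A + A by enumerating all 36 pairs.
A + A = {2, 3, 4, 5, 6, 7, 8, 9, 10, 11, 12, 13, 14, 18}, so |A + A| = 14.
K = |A + A| / |A| = 14/6 = 7/3 ≈ 2.3333.
Reference: AP of size 6 gives K = 11/6 ≈ 1.8333; a fully generic set of size 6 gives K ≈ 3.5000.

|A| = 6, |A + A| = 14, K = 14/6 = 7/3.


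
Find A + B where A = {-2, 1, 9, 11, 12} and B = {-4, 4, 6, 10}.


A + B = {a + b : a ∈ A, b ∈ B}.
Enumerate all |A|·|B| = 5·4 = 20 pairs (a, b) and collect distinct sums.
a = -2: -2+-4=-6, -2+4=2, -2+6=4, -2+10=8
a = 1: 1+-4=-3, 1+4=5, 1+6=7, 1+10=11
a = 9: 9+-4=5, 9+4=13, 9+6=15, 9+10=19
a = 11: 11+-4=7, 11+4=15, 11+6=17, 11+10=21
a = 12: 12+-4=8, 12+4=16, 12+6=18, 12+10=22
Collecting distinct sums: A + B = {-6, -3, 2, 4, 5, 7, 8, 11, 13, 15, 16, 17, 18, 19, 21, 22}
|A + B| = 16

A + B = {-6, -3, 2, 4, 5, 7, 8, 11, 13, 15, 16, 17, 18, 19, 21, 22}


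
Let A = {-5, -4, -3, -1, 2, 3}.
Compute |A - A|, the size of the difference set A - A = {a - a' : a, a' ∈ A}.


A - A = {a - a' : a, a' ∈ A}; |A| = 6.
Bounds: 2|A|-1 ≤ |A - A| ≤ |A|² - |A| + 1, i.e. 11 ≤ |A - A| ≤ 31.
Note: 0 ∈ A - A always (from a - a). The set is symmetric: if d ∈ A - A then -d ∈ A - A.
Enumerate nonzero differences d = a - a' with a > a' (then include -d):
Positive differences: {1, 2, 3, 4, 5, 6, 7, 8}
Full difference set: {0} ∪ (positive diffs) ∪ (negative diffs).
|A - A| = 1 + 2·8 = 17 (matches direct enumeration: 17).

|A - A| = 17


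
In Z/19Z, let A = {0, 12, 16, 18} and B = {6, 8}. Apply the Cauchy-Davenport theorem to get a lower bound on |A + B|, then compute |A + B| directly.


Cauchy-Davenport: |A + B| ≥ min(p, |A| + |B| - 1) for A, B nonempty in Z/pZ.
|A| = 4, |B| = 2, p = 19.
CD lower bound = min(19, 4 + 2 - 1) = min(19, 5) = 5.
Compute A + B mod 19 directly:
a = 0: 0+6=6, 0+8=8
a = 12: 12+6=18, 12+8=1
a = 16: 16+6=3, 16+8=5
a = 18: 18+6=5, 18+8=7
A + B = {1, 3, 5, 6, 7, 8, 18}, so |A + B| = 7.
Verify: 7 ≥ 5? Yes ✓.

CD lower bound = 5, actual |A + B| = 7.


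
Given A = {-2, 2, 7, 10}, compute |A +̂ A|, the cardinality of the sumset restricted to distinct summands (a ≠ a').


Restricted sumset: A +̂ A = {a + a' : a ∈ A, a' ∈ A, a ≠ a'}.
Equivalently, take A + A and drop any sum 2a that is achievable ONLY as a + a for a ∈ A (i.e. sums representable only with equal summands).
Enumerate pairs (a, a') with a < a' (symmetric, so each unordered pair gives one sum; this covers all a ≠ a'):
  -2 + 2 = 0
  -2 + 7 = 5
  -2 + 10 = 8
  2 + 7 = 9
  2 + 10 = 12
  7 + 10 = 17
Collected distinct sums: {0, 5, 8, 9, 12, 17}
|A +̂ A| = 6
(Reference bound: |A +̂ A| ≥ 2|A| - 3 for |A| ≥ 2, with |A| = 4 giving ≥ 5.)

|A +̂ A| = 6


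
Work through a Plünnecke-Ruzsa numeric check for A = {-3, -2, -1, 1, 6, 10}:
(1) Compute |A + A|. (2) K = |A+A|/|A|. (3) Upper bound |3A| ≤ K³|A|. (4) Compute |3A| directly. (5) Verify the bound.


|A| = 6.
Step 1: Compute A + A by enumerating all 36 pairs.
A + A = {-6, -5, -4, -3, -2, -1, 0, 2, 3, 4, 5, 7, 8, 9, 11, 12, 16, 20}, so |A + A| = 18.
Step 2: Doubling constant K = |A + A|/|A| = 18/6 = 18/6 ≈ 3.0000.
Step 3: Plünnecke-Ruzsa gives |3A| ≤ K³·|A| = (3.0000)³ · 6 ≈ 162.0000.
Step 4: Compute 3A = A + A + A directly by enumerating all triples (a,b,c) ∈ A³; |3A| = 32.
Step 5: Check 32 ≤ 162.0000? Yes ✓.

K = 18/6, Plünnecke-Ruzsa bound K³|A| ≈ 162.0000, |3A| = 32, inequality holds.


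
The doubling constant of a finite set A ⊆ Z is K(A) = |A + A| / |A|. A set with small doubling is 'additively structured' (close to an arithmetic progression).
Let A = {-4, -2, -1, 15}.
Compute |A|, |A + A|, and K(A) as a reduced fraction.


|A| = 4.
Compute A + A by enumerating all 16 pairs.
A + A = {-8, -6, -5, -4, -3, -2, 11, 13, 14, 30}, so |A + A| = 10.
K = |A + A| / |A| = 10/4 = 5/2 ≈ 2.5000.
Reference: AP of size 4 gives K = 7/4 ≈ 1.7500; a fully generic set of size 4 gives K ≈ 2.5000.

|A| = 4, |A + A| = 10, K = 10/4 = 5/2.


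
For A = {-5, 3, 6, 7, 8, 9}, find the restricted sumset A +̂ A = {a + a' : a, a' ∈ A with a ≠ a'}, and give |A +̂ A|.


Restricted sumset: A +̂ A = {a + a' : a ∈ A, a' ∈ A, a ≠ a'}.
Equivalently, take A + A and drop any sum 2a that is achievable ONLY as a + a for a ∈ A (i.e. sums representable only with equal summands).
Enumerate pairs (a, a') with a < a' (symmetric, so each unordered pair gives one sum; this covers all a ≠ a'):
  -5 + 3 = -2
  -5 + 6 = 1
  -5 + 7 = 2
  -5 + 8 = 3
  -5 + 9 = 4
  3 + 6 = 9
  3 + 7 = 10
  3 + 8 = 11
  3 + 9 = 12
  6 + 7 = 13
  6 + 8 = 14
  6 + 9 = 15
  7 + 8 = 15
  7 + 9 = 16
  8 + 9 = 17
Collected distinct sums: {-2, 1, 2, 3, 4, 9, 10, 11, 12, 13, 14, 15, 16, 17}
|A +̂ A| = 14
(Reference bound: |A +̂ A| ≥ 2|A| - 3 for |A| ≥ 2, with |A| = 6 giving ≥ 9.)

|A +̂ A| = 14


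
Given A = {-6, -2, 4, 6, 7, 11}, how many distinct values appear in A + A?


A + A = {a + a' : a, a' ∈ A}; |A| = 6.
General bounds: 2|A| - 1 ≤ |A + A| ≤ |A|(|A|+1)/2, i.e. 11 ≤ |A + A| ≤ 21.
Lower bound 2|A|-1 is attained iff A is an arithmetic progression.
Enumerate sums a + a' for a ≤ a' (symmetric, so this suffices):
a = -6: -6+-6=-12, -6+-2=-8, -6+4=-2, -6+6=0, -6+7=1, -6+11=5
a = -2: -2+-2=-4, -2+4=2, -2+6=4, -2+7=5, -2+11=9
a = 4: 4+4=8, 4+6=10, 4+7=11, 4+11=15
a = 6: 6+6=12, 6+7=13, 6+11=17
a = 7: 7+7=14, 7+11=18
a = 11: 11+11=22
Distinct sums: {-12, -8, -4, -2, 0, 1, 2, 4, 5, 8, 9, 10, 11, 12, 13, 14, 15, 17, 18, 22}
|A + A| = 20

|A + A| = 20


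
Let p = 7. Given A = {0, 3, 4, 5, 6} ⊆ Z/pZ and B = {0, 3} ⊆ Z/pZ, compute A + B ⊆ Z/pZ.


Work in Z/7Z: reduce every sum a + b modulo 7.
Enumerate all 10 pairs:
a = 0: 0+0=0, 0+3=3
a = 3: 3+0=3, 3+3=6
a = 4: 4+0=4, 4+3=0
a = 5: 5+0=5, 5+3=1
a = 6: 6+0=6, 6+3=2
Distinct residues collected: {0, 1, 2, 3, 4, 5, 6}
|A + B| = 7 (out of 7 total residues).

A + B = {0, 1, 2, 3, 4, 5, 6}


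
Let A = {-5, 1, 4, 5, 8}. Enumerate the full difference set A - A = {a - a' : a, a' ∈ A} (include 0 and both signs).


A - A = {a - a' : a, a' ∈ A}.
Compute a - a' for each ordered pair (a, a'):
a = -5: -5--5=0, -5-1=-6, -5-4=-9, -5-5=-10, -5-8=-13
a = 1: 1--5=6, 1-1=0, 1-4=-3, 1-5=-4, 1-8=-7
a = 4: 4--5=9, 4-1=3, 4-4=0, 4-5=-1, 4-8=-4
a = 5: 5--5=10, 5-1=4, 5-4=1, 5-5=0, 5-8=-3
a = 8: 8--5=13, 8-1=7, 8-4=4, 8-5=3, 8-8=0
Collecting distinct values (and noting 0 appears from a-a):
A - A = {-13, -10, -9, -7, -6, -4, -3, -1, 0, 1, 3, 4, 6, 7, 9, 10, 13}
|A - A| = 17

A - A = {-13, -10, -9, -7, -6, -4, -3, -1, 0, 1, 3, 4, 6, 7, 9, 10, 13}


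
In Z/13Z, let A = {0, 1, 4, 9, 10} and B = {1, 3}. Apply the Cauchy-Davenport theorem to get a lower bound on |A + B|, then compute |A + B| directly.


Cauchy-Davenport: |A + B| ≥ min(p, |A| + |B| - 1) for A, B nonempty in Z/pZ.
|A| = 5, |B| = 2, p = 13.
CD lower bound = min(13, 5 + 2 - 1) = min(13, 6) = 6.
Compute A + B mod 13 directly:
a = 0: 0+1=1, 0+3=3
a = 1: 1+1=2, 1+3=4
a = 4: 4+1=5, 4+3=7
a = 9: 9+1=10, 9+3=12
a = 10: 10+1=11, 10+3=0
A + B = {0, 1, 2, 3, 4, 5, 7, 10, 11, 12}, so |A + B| = 10.
Verify: 10 ≥ 6? Yes ✓.

CD lower bound = 6, actual |A + B| = 10.


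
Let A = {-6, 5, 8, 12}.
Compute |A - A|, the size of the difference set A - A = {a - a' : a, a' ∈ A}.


A - A = {a - a' : a, a' ∈ A}; |A| = 4.
Bounds: 2|A|-1 ≤ |A - A| ≤ |A|² - |A| + 1, i.e. 7 ≤ |A - A| ≤ 13.
Note: 0 ∈ A - A always (from a - a). The set is symmetric: if d ∈ A - A then -d ∈ A - A.
Enumerate nonzero differences d = a - a' with a > a' (then include -d):
Positive differences: {3, 4, 7, 11, 14, 18}
Full difference set: {0} ∪ (positive diffs) ∪ (negative diffs).
|A - A| = 1 + 2·6 = 13 (matches direct enumeration: 13).

|A - A| = 13


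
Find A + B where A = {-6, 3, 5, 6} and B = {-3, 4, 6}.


A + B = {a + b : a ∈ A, b ∈ B}.
Enumerate all |A|·|B| = 4·3 = 12 pairs (a, b) and collect distinct sums.
a = -6: -6+-3=-9, -6+4=-2, -6+6=0
a = 3: 3+-3=0, 3+4=7, 3+6=9
a = 5: 5+-3=2, 5+4=9, 5+6=11
a = 6: 6+-3=3, 6+4=10, 6+6=12
Collecting distinct sums: A + B = {-9, -2, 0, 2, 3, 7, 9, 10, 11, 12}
|A + B| = 10

A + B = {-9, -2, 0, 2, 3, 7, 9, 10, 11, 12}


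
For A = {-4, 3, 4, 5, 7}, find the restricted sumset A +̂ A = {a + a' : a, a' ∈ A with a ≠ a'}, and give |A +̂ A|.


Restricted sumset: A +̂ A = {a + a' : a ∈ A, a' ∈ A, a ≠ a'}.
Equivalently, take A + A and drop any sum 2a that is achievable ONLY as a + a for a ∈ A (i.e. sums representable only with equal summands).
Enumerate pairs (a, a') with a < a' (symmetric, so each unordered pair gives one sum; this covers all a ≠ a'):
  -4 + 3 = -1
  -4 + 4 = 0
  -4 + 5 = 1
  -4 + 7 = 3
  3 + 4 = 7
  3 + 5 = 8
  3 + 7 = 10
  4 + 5 = 9
  4 + 7 = 11
  5 + 7 = 12
Collected distinct sums: {-1, 0, 1, 3, 7, 8, 9, 10, 11, 12}
|A +̂ A| = 10
(Reference bound: |A +̂ A| ≥ 2|A| - 3 for |A| ≥ 2, with |A| = 5 giving ≥ 7.)

|A +̂ A| = 10


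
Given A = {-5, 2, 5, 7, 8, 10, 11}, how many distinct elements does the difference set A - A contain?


A - A = {a - a' : a, a' ∈ A}; |A| = 7.
Bounds: 2|A|-1 ≤ |A - A| ≤ |A|² - |A| + 1, i.e. 13 ≤ |A - A| ≤ 43.
Note: 0 ∈ A - A always (from a - a). The set is symmetric: if d ∈ A - A then -d ∈ A - A.
Enumerate nonzero differences d = a - a' with a > a' (then include -d):
Positive differences: {1, 2, 3, 4, 5, 6, 7, 8, 9, 10, 12, 13, 15, 16}
Full difference set: {0} ∪ (positive diffs) ∪ (negative diffs).
|A - A| = 1 + 2·14 = 29 (matches direct enumeration: 29).

|A - A| = 29


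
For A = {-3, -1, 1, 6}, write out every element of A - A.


A - A = {a - a' : a, a' ∈ A}.
Compute a - a' for each ordered pair (a, a'):
a = -3: -3--3=0, -3--1=-2, -3-1=-4, -3-6=-9
a = -1: -1--3=2, -1--1=0, -1-1=-2, -1-6=-7
a = 1: 1--3=4, 1--1=2, 1-1=0, 1-6=-5
a = 6: 6--3=9, 6--1=7, 6-1=5, 6-6=0
Collecting distinct values (and noting 0 appears from a-a):
A - A = {-9, -7, -5, -4, -2, 0, 2, 4, 5, 7, 9}
|A - A| = 11

A - A = {-9, -7, -5, -4, -2, 0, 2, 4, 5, 7, 9}


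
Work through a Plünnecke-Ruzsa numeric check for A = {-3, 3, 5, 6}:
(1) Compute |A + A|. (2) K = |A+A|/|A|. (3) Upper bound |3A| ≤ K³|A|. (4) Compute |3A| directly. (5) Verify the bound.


|A| = 4.
Step 1: Compute A + A by enumerating all 16 pairs.
A + A = {-6, 0, 2, 3, 6, 8, 9, 10, 11, 12}, so |A + A| = 10.
Step 2: Doubling constant K = |A + A|/|A| = 10/4 = 10/4 ≈ 2.5000.
Step 3: Plünnecke-Ruzsa gives |3A| ≤ K³·|A| = (2.5000)³ · 4 ≈ 62.5000.
Step 4: Compute 3A = A + A + A directly by enumerating all triples (a,b,c) ∈ A³; |3A| = 18.
Step 5: Check 18 ≤ 62.5000? Yes ✓.

K = 10/4, Plünnecke-Ruzsa bound K³|A| ≈ 62.5000, |3A| = 18, inequality holds.


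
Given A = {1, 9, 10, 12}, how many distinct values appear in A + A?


A + A = {a + a' : a, a' ∈ A}; |A| = 4.
General bounds: 2|A| - 1 ≤ |A + A| ≤ |A|(|A|+1)/2, i.e. 7 ≤ |A + A| ≤ 10.
Lower bound 2|A|-1 is attained iff A is an arithmetic progression.
Enumerate sums a + a' for a ≤ a' (symmetric, so this suffices):
a = 1: 1+1=2, 1+9=10, 1+10=11, 1+12=13
a = 9: 9+9=18, 9+10=19, 9+12=21
a = 10: 10+10=20, 10+12=22
a = 12: 12+12=24
Distinct sums: {2, 10, 11, 13, 18, 19, 20, 21, 22, 24}
|A + A| = 10

|A + A| = 10


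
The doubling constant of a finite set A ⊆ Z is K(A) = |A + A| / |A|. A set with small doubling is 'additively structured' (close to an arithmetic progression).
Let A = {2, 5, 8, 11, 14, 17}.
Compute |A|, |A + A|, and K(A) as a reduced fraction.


|A| = 6.
Compute A + A by enumerating all 36 pairs.
A + A = {4, 7, 10, 13, 16, 19, 22, 25, 28, 31, 34}, so |A + A| = 11.
K = |A + A| / |A| = 11/6 (already in lowest terms) ≈ 1.8333.
Reference: AP of size 6 gives K = 11/6 ≈ 1.8333; a fully generic set of size 6 gives K ≈ 3.5000.

|A| = 6, |A + A| = 11, K = 11/6.


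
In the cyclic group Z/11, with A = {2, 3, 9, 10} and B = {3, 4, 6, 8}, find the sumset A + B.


Work in Z/11Z: reduce every sum a + b modulo 11.
Enumerate all 16 pairs:
a = 2: 2+3=5, 2+4=6, 2+6=8, 2+8=10
a = 3: 3+3=6, 3+4=7, 3+6=9, 3+8=0
a = 9: 9+3=1, 9+4=2, 9+6=4, 9+8=6
a = 10: 10+3=2, 10+4=3, 10+6=5, 10+8=7
Distinct residues collected: {0, 1, 2, 3, 4, 5, 6, 7, 8, 9, 10}
|A + B| = 11 (out of 11 total residues).

A + B = {0, 1, 2, 3, 4, 5, 6, 7, 8, 9, 10}


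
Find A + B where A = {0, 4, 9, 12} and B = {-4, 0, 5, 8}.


A + B = {a + b : a ∈ A, b ∈ B}.
Enumerate all |A|·|B| = 4·4 = 16 pairs (a, b) and collect distinct sums.
a = 0: 0+-4=-4, 0+0=0, 0+5=5, 0+8=8
a = 4: 4+-4=0, 4+0=4, 4+5=9, 4+8=12
a = 9: 9+-4=5, 9+0=9, 9+5=14, 9+8=17
a = 12: 12+-4=8, 12+0=12, 12+5=17, 12+8=20
Collecting distinct sums: A + B = {-4, 0, 4, 5, 8, 9, 12, 14, 17, 20}
|A + B| = 10

A + B = {-4, 0, 4, 5, 8, 9, 12, 14, 17, 20}


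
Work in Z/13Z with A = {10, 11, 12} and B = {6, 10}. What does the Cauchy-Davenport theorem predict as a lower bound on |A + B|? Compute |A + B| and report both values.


Cauchy-Davenport: |A + B| ≥ min(p, |A| + |B| - 1) for A, B nonempty in Z/pZ.
|A| = 3, |B| = 2, p = 13.
CD lower bound = min(13, 3 + 2 - 1) = min(13, 4) = 4.
Compute A + B mod 13 directly:
a = 10: 10+6=3, 10+10=7
a = 11: 11+6=4, 11+10=8
a = 12: 12+6=5, 12+10=9
A + B = {3, 4, 5, 7, 8, 9}, so |A + B| = 6.
Verify: 6 ≥ 4? Yes ✓.

CD lower bound = 4, actual |A + B| = 6.


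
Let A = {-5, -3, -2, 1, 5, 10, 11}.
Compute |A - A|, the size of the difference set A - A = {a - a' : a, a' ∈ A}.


A - A = {a - a' : a, a' ∈ A}; |A| = 7.
Bounds: 2|A|-1 ≤ |A - A| ≤ |A|² - |A| + 1, i.e. 13 ≤ |A - A| ≤ 43.
Note: 0 ∈ A - A always (from a - a). The set is symmetric: if d ∈ A - A then -d ∈ A - A.
Enumerate nonzero differences d = a - a' with a > a' (then include -d):
Positive differences: {1, 2, 3, 4, 5, 6, 7, 8, 9, 10, 12, 13, 14, 15, 16}
Full difference set: {0} ∪ (positive diffs) ∪ (negative diffs).
|A - A| = 1 + 2·15 = 31 (matches direct enumeration: 31).

|A - A| = 31


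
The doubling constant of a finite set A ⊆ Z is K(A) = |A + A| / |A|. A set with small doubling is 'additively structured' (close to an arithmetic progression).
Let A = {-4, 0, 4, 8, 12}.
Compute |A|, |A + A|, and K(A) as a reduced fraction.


|A| = 5.
Compute A + A by enumerating all 25 pairs.
A + A = {-8, -4, 0, 4, 8, 12, 16, 20, 24}, so |A + A| = 9.
K = |A + A| / |A| = 9/5 (already in lowest terms) ≈ 1.8000.
Reference: AP of size 5 gives K = 9/5 ≈ 1.8000; a fully generic set of size 5 gives K ≈ 3.0000.

|A| = 5, |A + A| = 9, K = 9/5.


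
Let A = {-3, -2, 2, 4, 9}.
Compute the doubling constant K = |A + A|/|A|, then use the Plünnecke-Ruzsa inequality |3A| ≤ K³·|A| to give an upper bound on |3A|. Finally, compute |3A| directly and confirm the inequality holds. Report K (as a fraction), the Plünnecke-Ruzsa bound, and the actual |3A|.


|A| = 5.
Step 1: Compute A + A by enumerating all 25 pairs.
A + A = {-6, -5, -4, -1, 0, 1, 2, 4, 6, 7, 8, 11, 13, 18}, so |A + A| = 14.
Step 2: Doubling constant K = |A + A|/|A| = 14/5 = 14/5 ≈ 2.8000.
Step 3: Plünnecke-Ruzsa gives |3A| ≤ K³·|A| = (2.8000)³ · 5 ≈ 109.7600.
Step 4: Compute 3A = A + A + A directly by enumerating all triples (a,b,c) ∈ A³; |3A| = 27.
Step 5: Check 27 ≤ 109.7600? Yes ✓.

K = 14/5, Plünnecke-Ruzsa bound K³|A| ≈ 109.7600, |3A| = 27, inequality holds.


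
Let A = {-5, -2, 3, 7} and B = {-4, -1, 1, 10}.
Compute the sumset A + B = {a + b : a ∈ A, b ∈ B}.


A + B = {a + b : a ∈ A, b ∈ B}.
Enumerate all |A|·|B| = 4·4 = 16 pairs (a, b) and collect distinct sums.
a = -5: -5+-4=-9, -5+-1=-6, -5+1=-4, -5+10=5
a = -2: -2+-4=-6, -2+-1=-3, -2+1=-1, -2+10=8
a = 3: 3+-4=-1, 3+-1=2, 3+1=4, 3+10=13
a = 7: 7+-4=3, 7+-1=6, 7+1=8, 7+10=17
Collecting distinct sums: A + B = {-9, -6, -4, -3, -1, 2, 3, 4, 5, 6, 8, 13, 17}
|A + B| = 13

A + B = {-9, -6, -4, -3, -1, 2, 3, 4, 5, 6, 8, 13, 17}


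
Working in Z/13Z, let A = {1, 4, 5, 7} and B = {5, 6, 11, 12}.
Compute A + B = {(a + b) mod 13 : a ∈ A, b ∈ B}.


Work in Z/13Z: reduce every sum a + b modulo 13.
Enumerate all 16 pairs:
a = 1: 1+5=6, 1+6=7, 1+11=12, 1+12=0
a = 4: 4+5=9, 4+6=10, 4+11=2, 4+12=3
a = 5: 5+5=10, 5+6=11, 5+11=3, 5+12=4
a = 7: 7+5=12, 7+6=0, 7+11=5, 7+12=6
Distinct residues collected: {0, 2, 3, 4, 5, 6, 7, 9, 10, 11, 12}
|A + B| = 11 (out of 13 total residues).

A + B = {0, 2, 3, 4, 5, 6, 7, 9, 10, 11, 12}


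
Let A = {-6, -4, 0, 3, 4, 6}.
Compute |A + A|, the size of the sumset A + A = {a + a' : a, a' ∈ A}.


A + A = {a + a' : a, a' ∈ A}; |A| = 6.
General bounds: 2|A| - 1 ≤ |A + A| ≤ |A|(|A|+1)/2, i.e. 11 ≤ |A + A| ≤ 21.
Lower bound 2|A|-1 is attained iff A is an arithmetic progression.
Enumerate sums a + a' for a ≤ a' (symmetric, so this suffices):
a = -6: -6+-6=-12, -6+-4=-10, -6+0=-6, -6+3=-3, -6+4=-2, -6+6=0
a = -4: -4+-4=-8, -4+0=-4, -4+3=-1, -4+4=0, -4+6=2
a = 0: 0+0=0, 0+3=3, 0+4=4, 0+6=6
a = 3: 3+3=6, 3+4=7, 3+6=9
a = 4: 4+4=8, 4+6=10
a = 6: 6+6=12
Distinct sums: {-12, -10, -8, -6, -4, -3, -2, -1, 0, 2, 3, 4, 6, 7, 8, 9, 10, 12}
|A + A| = 18

|A + A| = 18


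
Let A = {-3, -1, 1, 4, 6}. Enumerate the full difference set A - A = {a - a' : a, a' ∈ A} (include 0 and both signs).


A - A = {a - a' : a, a' ∈ A}.
Compute a - a' for each ordered pair (a, a'):
a = -3: -3--3=0, -3--1=-2, -3-1=-4, -3-4=-7, -3-6=-9
a = -1: -1--3=2, -1--1=0, -1-1=-2, -1-4=-5, -1-6=-7
a = 1: 1--3=4, 1--1=2, 1-1=0, 1-4=-3, 1-6=-5
a = 4: 4--3=7, 4--1=5, 4-1=3, 4-4=0, 4-6=-2
a = 6: 6--3=9, 6--1=7, 6-1=5, 6-4=2, 6-6=0
Collecting distinct values (and noting 0 appears from a-a):
A - A = {-9, -7, -5, -4, -3, -2, 0, 2, 3, 4, 5, 7, 9}
|A - A| = 13

A - A = {-9, -7, -5, -4, -3, -2, 0, 2, 3, 4, 5, 7, 9}


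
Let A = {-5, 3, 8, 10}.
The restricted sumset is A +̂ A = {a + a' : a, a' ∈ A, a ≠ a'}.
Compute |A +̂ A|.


Restricted sumset: A +̂ A = {a + a' : a ∈ A, a' ∈ A, a ≠ a'}.
Equivalently, take A + A and drop any sum 2a that is achievable ONLY as a + a for a ∈ A (i.e. sums representable only with equal summands).
Enumerate pairs (a, a') with a < a' (symmetric, so each unordered pair gives one sum; this covers all a ≠ a'):
  -5 + 3 = -2
  -5 + 8 = 3
  -5 + 10 = 5
  3 + 8 = 11
  3 + 10 = 13
  8 + 10 = 18
Collected distinct sums: {-2, 3, 5, 11, 13, 18}
|A +̂ A| = 6
(Reference bound: |A +̂ A| ≥ 2|A| - 3 for |A| ≥ 2, with |A| = 4 giving ≥ 5.)

|A +̂ A| = 6


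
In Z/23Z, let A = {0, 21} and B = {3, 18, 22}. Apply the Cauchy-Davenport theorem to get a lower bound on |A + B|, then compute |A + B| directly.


Cauchy-Davenport: |A + B| ≥ min(p, |A| + |B| - 1) for A, B nonempty in Z/pZ.
|A| = 2, |B| = 3, p = 23.
CD lower bound = min(23, 2 + 3 - 1) = min(23, 4) = 4.
Compute A + B mod 23 directly:
a = 0: 0+3=3, 0+18=18, 0+22=22
a = 21: 21+3=1, 21+18=16, 21+22=20
A + B = {1, 3, 16, 18, 20, 22}, so |A + B| = 6.
Verify: 6 ≥ 4? Yes ✓.

CD lower bound = 4, actual |A + B| = 6.


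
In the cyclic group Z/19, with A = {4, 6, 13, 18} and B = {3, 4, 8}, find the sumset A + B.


Work in Z/19Z: reduce every sum a + b modulo 19.
Enumerate all 12 pairs:
a = 4: 4+3=7, 4+4=8, 4+8=12
a = 6: 6+3=9, 6+4=10, 6+8=14
a = 13: 13+3=16, 13+4=17, 13+8=2
a = 18: 18+3=2, 18+4=3, 18+8=7
Distinct residues collected: {2, 3, 7, 8, 9, 10, 12, 14, 16, 17}
|A + B| = 10 (out of 19 total residues).

A + B = {2, 3, 7, 8, 9, 10, 12, 14, 16, 17}


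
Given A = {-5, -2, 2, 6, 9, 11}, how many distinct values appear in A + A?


A + A = {a + a' : a, a' ∈ A}; |A| = 6.
General bounds: 2|A| - 1 ≤ |A + A| ≤ |A|(|A|+1)/2, i.e. 11 ≤ |A + A| ≤ 21.
Lower bound 2|A|-1 is attained iff A is an arithmetic progression.
Enumerate sums a + a' for a ≤ a' (symmetric, so this suffices):
a = -5: -5+-5=-10, -5+-2=-7, -5+2=-3, -5+6=1, -5+9=4, -5+11=6
a = -2: -2+-2=-4, -2+2=0, -2+6=4, -2+9=7, -2+11=9
a = 2: 2+2=4, 2+6=8, 2+9=11, 2+11=13
a = 6: 6+6=12, 6+9=15, 6+11=17
a = 9: 9+9=18, 9+11=20
a = 11: 11+11=22
Distinct sums: {-10, -7, -4, -3, 0, 1, 4, 6, 7, 8, 9, 11, 12, 13, 15, 17, 18, 20, 22}
|A + A| = 19

|A + A| = 19


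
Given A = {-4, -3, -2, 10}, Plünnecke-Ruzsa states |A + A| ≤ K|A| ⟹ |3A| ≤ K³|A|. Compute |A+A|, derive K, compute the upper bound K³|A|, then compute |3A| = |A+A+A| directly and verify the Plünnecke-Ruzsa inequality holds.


|A| = 4.
Step 1: Compute A + A by enumerating all 16 pairs.
A + A = {-8, -7, -6, -5, -4, 6, 7, 8, 20}, so |A + A| = 9.
Step 2: Doubling constant K = |A + A|/|A| = 9/4 = 9/4 ≈ 2.2500.
Step 3: Plünnecke-Ruzsa gives |3A| ≤ K³·|A| = (2.2500)³ · 4 ≈ 45.5625.
Step 4: Compute 3A = A + A + A directly by enumerating all triples (a,b,c) ∈ A³; |3A| = 16.
Step 5: Check 16 ≤ 45.5625? Yes ✓.

K = 9/4, Plünnecke-Ruzsa bound K³|A| ≈ 45.5625, |3A| = 16, inequality holds.


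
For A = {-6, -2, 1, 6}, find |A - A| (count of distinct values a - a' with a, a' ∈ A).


A - A = {a - a' : a, a' ∈ A}; |A| = 4.
Bounds: 2|A|-1 ≤ |A - A| ≤ |A|² - |A| + 1, i.e. 7 ≤ |A - A| ≤ 13.
Note: 0 ∈ A - A always (from a - a). The set is symmetric: if d ∈ A - A then -d ∈ A - A.
Enumerate nonzero differences d = a - a' with a > a' (then include -d):
Positive differences: {3, 4, 5, 7, 8, 12}
Full difference set: {0} ∪ (positive diffs) ∪ (negative diffs).
|A - A| = 1 + 2·6 = 13 (matches direct enumeration: 13).

|A - A| = 13


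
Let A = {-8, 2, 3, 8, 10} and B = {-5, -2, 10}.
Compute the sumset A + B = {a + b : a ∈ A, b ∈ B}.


A + B = {a + b : a ∈ A, b ∈ B}.
Enumerate all |A|·|B| = 5·3 = 15 pairs (a, b) and collect distinct sums.
a = -8: -8+-5=-13, -8+-2=-10, -8+10=2
a = 2: 2+-5=-3, 2+-2=0, 2+10=12
a = 3: 3+-5=-2, 3+-2=1, 3+10=13
a = 8: 8+-5=3, 8+-2=6, 8+10=18
a = 10: 10+-5=5, 10+-2=8, 10+10=20
Collecting distinct sums: A + B = {-13, -10, -3, -2, 0, 1, 2, 3, 5, 6, 8, 12, 13, 18, 20}
|A + B| = 15

A + B = {-13, -10, -3, -2, 0, 1, 2, 3, 5, 6, 8, 12, 13, 18, 20}


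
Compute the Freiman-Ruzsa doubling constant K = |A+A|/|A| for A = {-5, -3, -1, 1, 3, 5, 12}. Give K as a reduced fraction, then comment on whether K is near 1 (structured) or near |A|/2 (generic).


|A| = 7.
Compute A + A by enumerating all 49 pairs.
A + A = {-10, -8, -6, -4, -2, 0, 2, 4, 6, 7, 8, 9, 10, 11, 13, 15, 17, 24}, so |A + A| = 18.
K = |A + A| / |A| = 18/7 (already in lowest terms) ≈ 2.5714.
Reference: AP of size 7 gives K = 13/7 ≈ 1.8571; a fully generic set of size 7 gives K ≈ 4.0000.

|A| = 7, |A + A| = 18, K = 18/7.


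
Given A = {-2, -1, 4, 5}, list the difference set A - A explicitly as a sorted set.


A - A = {a - a' : a, a' ∈ A}.
Compute a - a' for each ordered pair (a, a'):
a = -2: -2--2=0, -2--1=-1, -2-4=-6, -2-5=-7
a = -1: -1--2=1, -1--1=0, -1-4=-5, -1-5=-6
a = 4: 4--2=6, 4--1=5, 4-4=0, 4-5=-1
a = 5: 5--2=7, 5--1=6, 5-4=1, 5-5=0
Collecting distinct values (and noting 0 appears from a-a):
A - A = {-7, -6, -5, -1, 0, 1, 5, 6, 7}
|A - A| = 9

A - A = {-7, -6, -5, -1, 0, 1, 5, 6, 7}


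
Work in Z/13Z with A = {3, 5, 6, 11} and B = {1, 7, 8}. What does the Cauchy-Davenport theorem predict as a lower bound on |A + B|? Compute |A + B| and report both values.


Cauchy-Davenport: |A + B| ≥ min(p, |A| + |B| - 1) for A, B nonempty in Z/pZ.
|A| = 4, |B| = 3, p = 13.
CD lower bound = min(13, 4 + 3 - 1) = min(13, 6) = 6.
Compute A + B mod 13 directly:
a = 3: 3+1=4, 3+7=10, 3+8=11
a = 5: 5+1=6, 5+7=12, 5+8=0
a = 6: 6+1=7, 6+7=0, 6+8=1
a = 11: 11+1=12, 11+7=5, 11+8=6
A + B = {0, 1, 4, 5, 6, 7, 10, 11, 12}, so |A + B| = 9.
Verify: 9 ≥ 6? Yes ✓.

CD lower bound = 6, actual |A + B| = 9.


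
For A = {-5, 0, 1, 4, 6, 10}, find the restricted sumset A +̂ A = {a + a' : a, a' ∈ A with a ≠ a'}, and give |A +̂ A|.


Restricted sumset: A +̂ A = {a + a' : a ∈ A, a' ∈ A, a ≠ a'}.
Equivalently, take A + A and drop any sum 2a that is achievable ONLY as a + a for a ∈ A (i.e. sums representable only with equal summands).
Enumerate pairs (a, a') with a < a' (symmetric, so each unordered pair gives one sum; this covers all a ≠ a'):
  -5 + 0 = -5
  -5 + 1 = -4
  -5 + 4 = -1
  -5 + 6 = 1
  -5 + 10 = 5
  0 + 1 = 1
  0 + 4 = 4
  0 + 6 = 6
  0 + 10 = 10
  1 + 4 = 5
  1 + 6 = 7
  1 + 10 = 11
  4 + 6 = 10
  4 + 10 = 14
  6 + 10 = 16
Collected distinct sums: {-5, -4, -1, 1, 4, 5, 6, 7, 10, 11, 14, 16}
|A +̂ A| = 12
(Reference bound: |A +̂ A| ≥ 2|A| - 3 for |A| ≥ 2, with |A| = 6 giving ≥ 9.)

|A +̂ A| = 12
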